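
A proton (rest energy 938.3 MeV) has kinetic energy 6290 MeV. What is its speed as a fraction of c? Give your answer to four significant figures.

γ = 1 + K/(mc²) = 1 + 6290/938.3 = 7.7036.
β = √(1 − 1/γ²) = √(1 − 0.0168505) = √0.9831495 = 0.9915.

0.9915c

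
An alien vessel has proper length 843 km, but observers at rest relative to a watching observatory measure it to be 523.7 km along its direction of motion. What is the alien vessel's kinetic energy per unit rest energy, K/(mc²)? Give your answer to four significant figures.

0.6097

From L = L₀/γ: γ = 843/523.7 = 1.6097.
K/(mc²) = γ − 1 = 1.6097 − 1 = 0.6097.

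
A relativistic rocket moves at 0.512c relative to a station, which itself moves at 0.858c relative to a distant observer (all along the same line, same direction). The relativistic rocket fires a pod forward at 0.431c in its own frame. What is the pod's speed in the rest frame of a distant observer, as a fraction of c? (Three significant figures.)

First combine the pod and relativistic rocket (S''→S'): u₁ = (0.431 + 0.512)/(1 + 0.431×0.512) = 0.943/1.220672 = 0.77253.
Then combine with the station (S'→S): u = (0.77253 + 0.858)/(1 + 0.77253×0.858) = 1.63053/1.66283074 = 0.98057.

0.981c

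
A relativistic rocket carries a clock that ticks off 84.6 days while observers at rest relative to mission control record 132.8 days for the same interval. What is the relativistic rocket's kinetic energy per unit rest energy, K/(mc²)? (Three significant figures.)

0.570

From Δt = γΔτ: γ = 132.8/84.6 = 1.56974.
Since K = (γ−1)mc², K/(mc²) = 1.56974 − 1 = 0.570.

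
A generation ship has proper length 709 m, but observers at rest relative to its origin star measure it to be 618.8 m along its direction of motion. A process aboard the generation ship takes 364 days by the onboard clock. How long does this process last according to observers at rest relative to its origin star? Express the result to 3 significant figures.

417 days

From L = L₀/γ: γ = 709/618.8 = 1.14577.
The same γ dilates the second interval: 1.14577 × 364 days = 417 days.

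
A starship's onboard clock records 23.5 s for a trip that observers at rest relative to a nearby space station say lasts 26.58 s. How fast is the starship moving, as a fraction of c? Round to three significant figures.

γ = Δt/Δτ = 26.58/23.5 = 1.1311.
β = √(1 − 1/γ²) = √(1 − 0.781624) = √0.218376 = 0.467.

0.467c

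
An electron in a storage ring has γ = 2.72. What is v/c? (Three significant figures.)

0.930

β = √(1 − 1/γ²) = √(1 − 1/7.3984) = √0.864836 = 0.930.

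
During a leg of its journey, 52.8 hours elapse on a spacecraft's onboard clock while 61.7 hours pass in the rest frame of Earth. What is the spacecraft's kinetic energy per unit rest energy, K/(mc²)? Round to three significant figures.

From Δt = γΔτ: γ = 61.7/52.8 = 1.16856.
K/(mc²) = γ − 1 = 1.16856 − 1 = 0.169.

0.169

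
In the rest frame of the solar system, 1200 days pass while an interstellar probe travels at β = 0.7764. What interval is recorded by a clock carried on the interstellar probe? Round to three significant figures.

756 days

γ = 1/√(1 − β²) = 1/√(1 − 0.60279696) = 1/√0.39720304 = 1/0.63024 = 1.5867.
The interstellar probe's clock runs slow as seen from the solar system, so Δτ = Δt/γ = 1200/1.5867 = 756 days.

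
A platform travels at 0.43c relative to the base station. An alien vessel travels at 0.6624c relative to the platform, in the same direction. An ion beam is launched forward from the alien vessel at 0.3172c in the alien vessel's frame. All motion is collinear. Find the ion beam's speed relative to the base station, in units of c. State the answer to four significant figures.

First combine the ion beam and alien vessel (S''→S'): u₁ = (0.3172 + 0.6624)/(1 + 0.3172×0.6624) = 0.9796/1.21011328 = 0.80951.
Then combine with the platform (S'→S): u = (0.80951 + 0.43)/(1 + 0.80951×0.43) = 1.23951/1.3480893 = 0.91946.

0.9195c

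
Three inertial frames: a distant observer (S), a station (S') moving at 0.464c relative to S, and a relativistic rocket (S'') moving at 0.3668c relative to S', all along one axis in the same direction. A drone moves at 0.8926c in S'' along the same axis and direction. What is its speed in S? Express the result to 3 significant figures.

0.981c

First combine the drone and relativistic rocket (S''→S'): u₁ = (0.8926 + 0.3668)/(1 + 0.8926×0.3668) = 1.2594/1.32740568 = 0.94877.
Then combine with the station (S'→S): u = (0.94877 + 0.464)/(1 + 0.94877×0.464) = 1.41277/1.44022928 = 0.98093.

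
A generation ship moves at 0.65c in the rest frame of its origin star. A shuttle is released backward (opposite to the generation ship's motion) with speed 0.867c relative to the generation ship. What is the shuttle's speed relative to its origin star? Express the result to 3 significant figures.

Relativistic velocity addition: u = (u' + v)/(1 + u'v/c²), with u' = −0.867c and v = 0.65c.
Numerator: −0.867 + 0.65 = −0.217. Denominator: 1 + (−0.867)(0.65) = 0.43645.
u = −0.217/0.43645 = −0.49719, so the speed is 0.497c.

0.497c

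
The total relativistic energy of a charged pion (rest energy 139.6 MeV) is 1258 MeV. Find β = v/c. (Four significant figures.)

0.9938

γ = E/(mc²) = 1258/139.6 = 9.0115.
β = √(1 − 1/γ²) = √(1 − 0.0123142) = √0.9876858 = 0.9938.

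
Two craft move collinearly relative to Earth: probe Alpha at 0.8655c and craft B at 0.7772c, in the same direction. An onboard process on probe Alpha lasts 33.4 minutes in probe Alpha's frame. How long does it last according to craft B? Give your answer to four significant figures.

34.69 minutes

Speed of probe Alpha in craft B's frame: u = (v_A − v_B)/(1 − v_A v_B/c²) = (0.8655 − 0.7772)/(1 − 0.8655×0.7772) = 0.0883/0.3273334 = 0.26976; |u| = 0.26976c.
At |u| = 0.26976c, γ = (1 − 0.0727705)^(−1/2) = 1.0385.
Probe Alpha's interval is proper; time dilation gives Δt_B = γΔτ = 1.0385 × 33.4 minutes = 34.69 minutes.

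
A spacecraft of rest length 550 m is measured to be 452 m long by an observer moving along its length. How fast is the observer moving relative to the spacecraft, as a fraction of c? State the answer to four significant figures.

0.5697c

Length contraction gives γ = L₀/L = 550/452 = 1.2168.
β = √(1 − 1/γ²) = √0.324599 = 0.5697.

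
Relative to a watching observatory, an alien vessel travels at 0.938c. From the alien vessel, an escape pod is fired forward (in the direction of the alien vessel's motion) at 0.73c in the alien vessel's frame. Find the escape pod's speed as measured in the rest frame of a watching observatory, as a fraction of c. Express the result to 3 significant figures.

0.990c

In units of c, u = (u' + v)/(1 + u'v) with u' = 0.73 and v = 0.938.
Numerator: 0.73 + 0.938 = 1.668. Denominator: 1 + (0.73)(0.938) = 1.68474.
u = 1.668/1.68474 = 0.99006, so the speed is 0.990c.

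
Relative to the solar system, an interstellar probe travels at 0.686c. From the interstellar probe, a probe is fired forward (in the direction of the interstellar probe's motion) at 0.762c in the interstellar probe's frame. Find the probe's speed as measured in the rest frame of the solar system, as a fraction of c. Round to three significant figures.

In units of c, u = (u' + v)/(1 + u'v) with u' = 0.762 and v = 0.686.
Numerator: 0.762 + 0.686 = 1.448. Denominator: 1 + (0.762)(0.686) = 1.522732.
u = 1.448/1.522732 = 0.95092, so the speed is 0.951c.

0.951c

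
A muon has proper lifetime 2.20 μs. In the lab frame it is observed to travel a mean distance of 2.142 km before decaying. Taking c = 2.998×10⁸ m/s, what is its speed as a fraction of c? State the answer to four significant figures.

0.9557c

Let x = d/(cτ) = 2142 m / (2.998×10⁸ m/s × 2.200×10^-6 s) = 3.2476. Since d = βγcτ, x = βγ = β/√(1−β²).
Solving: β² = x²/(1+x²) = 10.5469/11.5469 = 0.913397, so β = 0.9557.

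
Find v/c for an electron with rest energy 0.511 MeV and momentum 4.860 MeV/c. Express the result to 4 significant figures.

pc/(mc²) = 4.860/0.511 = 9.5108 = βγ = β/√(1−β²).
So β² = x²/(1 + x²) with x = 9.5108: x² = 90.4553, β² = 90.4553/91.4553 = 0.989066, β = 0.9945.

0.9945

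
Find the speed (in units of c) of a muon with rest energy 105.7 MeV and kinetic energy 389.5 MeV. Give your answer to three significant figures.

0.977c

K = (γ−1)mc², so γ = 1 + 389.5/105.7 = 4.685.
Then v/c = √(1 − γ⁻²) = √(1 − 0.0455597) = √0.9544403 = 0.977.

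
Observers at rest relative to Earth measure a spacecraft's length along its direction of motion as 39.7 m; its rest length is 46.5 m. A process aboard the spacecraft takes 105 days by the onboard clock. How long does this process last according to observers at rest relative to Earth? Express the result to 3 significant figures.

123 days

Length contraction gives γ = L₀/L = 46.5/39.7 = 1.17128.
Δt = γΔτ = 1.17128 × 105 = 123 days.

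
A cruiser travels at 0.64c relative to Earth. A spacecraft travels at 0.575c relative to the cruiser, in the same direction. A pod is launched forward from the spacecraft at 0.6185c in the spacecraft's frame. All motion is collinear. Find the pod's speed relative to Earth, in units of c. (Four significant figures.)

0.9725c

First combine the pod and spacecraft (S''→S'): u₁ = (0.6185 + 0.575)/(1 + 0.6185×0.575) = 1.1935/1.3556375 = 0.8804.
Then combine with the cruiser (S'→S): u = (0.8804 + 0.64)/(1 + 0.8804×0.64) = 1.5204/1.563456 = 0.97246.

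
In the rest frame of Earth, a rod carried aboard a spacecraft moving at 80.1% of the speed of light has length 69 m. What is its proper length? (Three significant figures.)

115 m

Lorentz factor: γ = (1 − 0.641601)^(−1/2) = 1.6704.
Proper length: L₀ = γ·L = 1.6704 × 69 = 115 m.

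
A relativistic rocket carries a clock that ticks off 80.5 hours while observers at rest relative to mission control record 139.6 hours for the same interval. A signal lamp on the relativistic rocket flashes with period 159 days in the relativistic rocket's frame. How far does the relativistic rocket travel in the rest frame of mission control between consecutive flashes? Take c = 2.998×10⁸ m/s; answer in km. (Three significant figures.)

5.84×10^12 km

γ = Δt/Δτ = 139.6/80.5 = 1.73416.
β = √(1 − 1/γ²) = 0.81699. Lab-frame period = γτ = 1.73416×159 days = 275.73 days. Distance = βc × γτ = 0.81699 × 2.998×10⁸ m/s × 23823072 s = 5.8351×10^15 m = 5.84×10^12 km.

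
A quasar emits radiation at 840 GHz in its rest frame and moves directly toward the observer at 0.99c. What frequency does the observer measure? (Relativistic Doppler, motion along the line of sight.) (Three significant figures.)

Relativistic Doppler (source moving toward): f_obs = f_src · √((1+β)/(1−β)).
With β = 0.99: factor = √(1.99/0.01) = 14.107.
f_obs = 840 × 14.107 = 11800 GHz.

11800 GHz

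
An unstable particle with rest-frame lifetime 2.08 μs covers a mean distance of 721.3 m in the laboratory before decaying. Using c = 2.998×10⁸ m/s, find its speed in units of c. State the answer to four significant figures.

0.7565c

Let x = d/(cτ) = 721.3 m / (2.998×10⁸ m/s × 2.080×10^-6 s) = 1.1567. Since d = βγcτ, x = βγ = β/√(1−β²).
Solving: β² = x²/(1+x²) = 1.33795/2.33795 = 0.572275, so β = 0.7565.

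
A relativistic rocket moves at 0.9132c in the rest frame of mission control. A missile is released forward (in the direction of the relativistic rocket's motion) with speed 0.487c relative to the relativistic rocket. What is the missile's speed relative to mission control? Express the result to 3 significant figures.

In units of c, u = (u' + v)/(1 + u'v) with u' = 0.487 and v = 0.9132.
Numerator: 0.487 + 0.9132 = 1.4002. Denominator: 1 + (0.487)(0.9132) = 1.4447284.
u = 1.4002/1.4447284 = 0.96918, so the speed is 0.969c.

0.969c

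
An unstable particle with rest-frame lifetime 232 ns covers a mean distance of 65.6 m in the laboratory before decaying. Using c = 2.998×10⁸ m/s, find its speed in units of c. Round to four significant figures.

d = βγcτ ⇒ βγ = d/(cτ) = 65.60 m / (69.5536 m) = 0.94316.
β = (βγ)/√(1+(βγ)²) = 0.94316/√1.889551 = 0.6861.

0.6861c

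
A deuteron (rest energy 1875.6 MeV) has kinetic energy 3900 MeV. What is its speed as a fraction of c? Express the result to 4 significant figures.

γ = 1 + K/(mc²) = 1 + 3900/1875.6 = 3.0793.
β = √(1 − 1/γ²) = √(1 − 0.105462) = √0.894538 = 0.9458.

0.9458c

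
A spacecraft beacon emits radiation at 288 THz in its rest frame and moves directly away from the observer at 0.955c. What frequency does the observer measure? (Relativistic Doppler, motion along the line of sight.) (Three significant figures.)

43.7 THz

Relativistic Doppler (source moving away): f_obs = f_src · √((1−β)/(1+β)).
With β = 0.955: factor = √(0.045/1.955) = 0.15172.
f_obs = 288 × 0.15172 = 43.7 THz.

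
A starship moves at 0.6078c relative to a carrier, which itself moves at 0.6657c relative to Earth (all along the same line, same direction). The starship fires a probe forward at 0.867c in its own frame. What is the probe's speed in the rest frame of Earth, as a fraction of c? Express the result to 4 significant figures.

0.9930c

First combine the probe and starship (S''→S'): u₁ = (0.867 + 0.6078)/(1 + 0.867×0.6078) = 1.4748/1.5269626 = 0.96584.
Then combine with the carrier (S'→S): u = (0.96584 + 0.6657)/(1 + 0.96584×0.6657) = 1.63154/1.642959688 = 0.99305.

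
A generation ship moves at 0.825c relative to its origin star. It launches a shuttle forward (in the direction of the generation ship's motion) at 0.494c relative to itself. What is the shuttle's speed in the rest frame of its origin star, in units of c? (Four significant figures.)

0.9371c

Relativistic velocity addition: u = (u' + v)/(1 + u'v/c²), with u' = 0.494c and v = 0.825c.
Numerator: 0.494 + 0.825 = 1.319. Denominator: 1 + (0.494)(0.825) = 1.40755.
u = 1.319/1.40755 = 0.93709, so the speed is 0.9371c.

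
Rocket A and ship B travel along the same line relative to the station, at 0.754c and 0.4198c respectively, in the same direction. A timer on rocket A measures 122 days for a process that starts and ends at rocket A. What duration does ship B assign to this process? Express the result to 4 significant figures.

Transform rocket A's velocity into ship B's frame: (0.754 − 0.4198)/(1 − 0.754·0.4198) = 0.3342/0.6834708, so the relative speed is 0.48897c.
γ for this relative speed: γ = 1/√(1 − 0.239092) = 1.1464.
Rocket A's interval is proper; time dilation gives Δt_B = γΔτ = 1.1464 × 122 days = 139.9 days.

139.9 days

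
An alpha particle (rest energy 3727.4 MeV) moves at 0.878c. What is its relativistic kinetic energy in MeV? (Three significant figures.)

4060 MeV

β² = 0.770884, so γ = 1/√0.229116 = 2.0892.
Kinetic energy: K = (γ − 1)mc² = (2.0892 − 1) × 3727.4 MeV = 1.0892 × 3727.4 = 4060 MeV.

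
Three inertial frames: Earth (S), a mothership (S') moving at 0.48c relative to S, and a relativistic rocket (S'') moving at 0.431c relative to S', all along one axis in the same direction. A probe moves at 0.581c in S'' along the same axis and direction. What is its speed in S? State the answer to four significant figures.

Compose velocities in two stages. Stage 1 (into S'): u₁ = (0.581+0.431)/(1+0.581×0.431) = 0.80933.
Stage 2 (into S): u = (0.80933+0.48)/(1+0.80933×0.48) = 0.92859, so the speed is 0.9286c.

0.9286c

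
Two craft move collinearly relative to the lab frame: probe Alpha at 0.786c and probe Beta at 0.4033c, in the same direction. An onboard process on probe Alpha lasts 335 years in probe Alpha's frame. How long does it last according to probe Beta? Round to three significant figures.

Speed of probe Alpha in probe Beta's frame: u = (v_A − v_B)/(1 − v_A v_B/c²) = (0.786 − 0.4033)/(1 − 0.786×0.4033) = 0.3827/0.6830062 = 0.56032; |u| = 0.56032c.
γ for this relative speed: γ = 1/√(1 − 0.313959) = 1.2073.
The clock on probe Alpha records proper time, so probe Beta measures Δt = γΔτ = 1.2073 × 335 = 404 years.

404 years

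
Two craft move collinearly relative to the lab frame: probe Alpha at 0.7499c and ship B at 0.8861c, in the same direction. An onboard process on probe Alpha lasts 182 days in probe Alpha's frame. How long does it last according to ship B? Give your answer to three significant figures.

199 days

Transform probe Alpha's velocity into ship B's frame: (0.7499 − 0.8861)/(1 − 0.7499·0.8861) = −0.1362/0.33551361, so the relative speed is 0.40594c.
At |u| = 0.40594c, γ = (1 − 0.164787)^(−1/2) = 1.0942.
Probe Alpha's interval is proper; time dilation gives Δt_B = γΔτ = 1.0942 × 182 days = 199 days.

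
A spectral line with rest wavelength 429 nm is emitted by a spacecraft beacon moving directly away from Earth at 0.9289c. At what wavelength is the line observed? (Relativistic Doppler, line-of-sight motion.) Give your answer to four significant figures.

Relativistic Doppler for wavelength: λ_obs = λ_src · √((1+β)/(1−β)).
With β = 0.9289: factor = √(1.9289/0.0711) = 5.2086.
λ_obs = 429 × 5.2086 = 2234 nm.

2234 nm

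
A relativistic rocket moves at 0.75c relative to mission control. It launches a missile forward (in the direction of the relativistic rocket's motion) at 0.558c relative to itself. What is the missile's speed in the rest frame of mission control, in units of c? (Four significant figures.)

In units of c, u = (u' + v)/(1 + u'v) with u' = 0.558 and v = 0.75.
Numerator: 0.558 + 0.75 = 1.308. Denominator: 1 + (0.558)(0.75) = 1.4185.
u = 1.308/1.4185 = 0.9221, so the speed is 0.9221c.

0.9221c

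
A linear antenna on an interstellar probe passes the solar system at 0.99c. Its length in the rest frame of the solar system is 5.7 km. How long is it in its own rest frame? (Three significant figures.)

β² = 0.9801, so γ = 1/√0.0199 = 7.0888.
Proper length: L₀ = γ·L = 7.0888 × 5.7 = 40.4 km.

40.4 km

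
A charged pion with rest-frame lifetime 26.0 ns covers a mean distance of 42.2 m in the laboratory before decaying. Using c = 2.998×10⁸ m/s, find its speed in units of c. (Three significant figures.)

d = βγcτ ⇒ βγ = d/(cτ) = 42.20 m / (7.7948 m) = 5.4139.
β = (βγ)/√(1+(βγ)²) = 5.4139/√30.3103 = 0.983.

0.983c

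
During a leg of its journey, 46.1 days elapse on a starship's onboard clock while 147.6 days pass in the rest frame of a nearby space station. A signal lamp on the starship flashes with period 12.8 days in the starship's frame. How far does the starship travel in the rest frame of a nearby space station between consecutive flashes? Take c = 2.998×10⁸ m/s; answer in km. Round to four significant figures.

From Δt = γΔτ: γ = 147.6/46.1 = 3.20174.
β = √(1 − 1/γ²) = 0.94997. Lab-frame period = γτ = 3.20174×12.8 days = 40.982 days. Distance = βc × γτ = 0.94997 × 2.998×10⁸ m/s × 3540844.8 s = 1.0084×10^15 m = 1.008×10^12 km.

1.008×10^12 km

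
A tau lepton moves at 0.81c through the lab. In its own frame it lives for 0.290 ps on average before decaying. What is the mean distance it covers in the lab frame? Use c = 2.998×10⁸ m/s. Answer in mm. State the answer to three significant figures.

With β = 0.81, γ = 1/√(1 − 0.81²) = 1/√0.3439 = 1.7052.
Lab-frame lifetime: Δt = γτ = 1.7052 × 0.290 ps = 0.49451 ps.
Distance: d = vΔt = 0.81 × 2.998×10⁸ m/s × 4.9451×10^-13 s = 1.20×10^-4 m = 0.120 mm.

0.120 mm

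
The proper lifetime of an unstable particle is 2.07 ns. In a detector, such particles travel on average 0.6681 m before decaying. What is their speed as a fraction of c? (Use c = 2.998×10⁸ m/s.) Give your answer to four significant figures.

d = βγcτ ⇒ βγ = d/(cτ) = 0.6681 m / (0.620586 m) = 1.0766.
β = (βγ)/√(1+(βγ)²) = 1.0766/√2.15907 = 0.7327.

0.7327c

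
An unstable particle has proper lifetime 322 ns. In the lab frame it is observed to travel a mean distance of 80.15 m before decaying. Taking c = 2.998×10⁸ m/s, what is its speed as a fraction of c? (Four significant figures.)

0.6388c

Lab distance = (lab lifetime)·v = γτ·βc, so βγ = d/(cτ) = 80.15/(2.998×10⁸ × 3.220×10^-7) = 0.83026.
With βγ = 0.83026: γ² = 1 + (βγ)² = 1.689332, and β = (βγ)/γ = 0.83026/1.29974 = 0.6388.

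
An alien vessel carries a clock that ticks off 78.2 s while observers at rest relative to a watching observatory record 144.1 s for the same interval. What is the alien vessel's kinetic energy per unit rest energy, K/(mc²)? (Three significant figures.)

0.843

The time-dilation ratio gives γ = 144.1/78.2 = 1.84271.
Since K = (γ−1)mc², K/(mc²) = 1.84271 − 1 = 0.843.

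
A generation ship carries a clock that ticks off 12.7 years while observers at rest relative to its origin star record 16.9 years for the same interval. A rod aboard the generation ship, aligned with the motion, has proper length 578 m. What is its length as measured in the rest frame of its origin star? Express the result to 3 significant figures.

γ = Δt/Δτ = 16.9/12.7 = 1.33071.
The rod contracts by the same γ: 578 m / 1.33071 = 434 m.

434 m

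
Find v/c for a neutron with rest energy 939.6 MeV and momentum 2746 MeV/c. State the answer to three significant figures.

βγ = pc/(mc²) = 2746/939.6 = 2.9225.
Since γ² = 1 + (βγ)² = 9.54101, γ = √9.54101 = 3.08885, and β = (βγ)/γ = 2.9225/3.08885 = 0.946.

0.946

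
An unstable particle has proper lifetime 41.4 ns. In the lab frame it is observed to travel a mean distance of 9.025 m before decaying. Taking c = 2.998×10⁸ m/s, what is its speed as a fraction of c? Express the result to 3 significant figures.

d = βγcτ ⇒ βγ = d/(cτ) = 9.025 m / (12.41172 m) = 0.72714.
β = (βγ)/√(1+(βγ)²) = 0.72714/√1.528733 = 0.588.

0.588c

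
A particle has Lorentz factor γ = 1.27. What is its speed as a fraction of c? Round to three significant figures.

0.616c

β = √(1 − 1/γ²) = √(1 − 1/1.6129) = √0.379999 = 0.616.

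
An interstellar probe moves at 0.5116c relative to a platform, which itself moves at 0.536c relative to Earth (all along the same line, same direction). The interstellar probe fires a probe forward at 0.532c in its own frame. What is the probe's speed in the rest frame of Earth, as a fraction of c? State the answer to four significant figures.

0.9421c

Apply u = (u'+v)/(1+u'v) twice. Probe in the platform frame: (0.532+0.5116)/(1+0.532·0.5116) = 1.0436/1.2721712 = 0.82033c.
That velocity, transformed to the rest frame of Earth: (0.82033+0.536)/(1+0.82033·0.536) = 1.35633/1.43969688 = 0.94209c.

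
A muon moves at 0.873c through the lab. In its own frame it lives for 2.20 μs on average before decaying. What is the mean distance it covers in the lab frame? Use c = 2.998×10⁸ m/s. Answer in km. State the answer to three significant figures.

1.18 km

γ = 1/√(1 − β²) = 1/√(1 − 0.762129) = 1/√0.237871 = 1/0.48772 = 2.0504.
Lab-frame lifetime: Δt = γτ = 2.0504 × 2.20 μs = 4.5109 μs.
Distance: d = vΔt = 0.873 × 2.998×10⁸ m/s × 4.5109×10^-6 s = 1180 m = 1.18 km.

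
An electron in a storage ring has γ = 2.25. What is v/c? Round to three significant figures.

0.896

β = √(1 − 1/γ²) = √(1 − 1/5.0625) = √0.802469 = 0.896.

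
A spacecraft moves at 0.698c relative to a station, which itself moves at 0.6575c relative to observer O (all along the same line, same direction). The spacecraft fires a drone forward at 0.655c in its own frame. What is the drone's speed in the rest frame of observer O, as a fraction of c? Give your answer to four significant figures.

Compose velocities in two stages. Stage 1 (into S'): u₁ = (0.655+0.698)/(1+0.655×0.698) = 0.9285.
Stage 2 (into S): u = (0.9285+0.6575)/(1+0.9285×0.6575) = 0.98479, so the speed is 0.9848c.

0.9848c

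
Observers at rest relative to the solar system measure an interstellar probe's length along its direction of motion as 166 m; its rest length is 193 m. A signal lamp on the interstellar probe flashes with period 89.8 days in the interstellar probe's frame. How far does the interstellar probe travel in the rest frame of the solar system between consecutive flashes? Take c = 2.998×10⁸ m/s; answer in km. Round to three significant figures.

Length contraction gives γ = L₀/L = 193/166 = 1.16265.
β = √(1 − 1/γ²) = 0.51012. Lab-frame period = γτ = 1.16265×89.8 days = 104.41 days. Distance = βc × γτ = 0.51012 × 2.998×10⁸ m/s × 9021024 s = 1.3796×10^15 m = 1.38×10^12 km.

1.38×10^12 km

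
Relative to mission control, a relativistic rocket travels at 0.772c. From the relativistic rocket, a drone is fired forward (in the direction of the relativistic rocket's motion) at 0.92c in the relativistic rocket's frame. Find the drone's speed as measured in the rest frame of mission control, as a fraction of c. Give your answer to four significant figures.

0.9893c

In units of c, u = (u' + v)/(1 + u'v) with u' = 0.92 and v = 0.772.
Numerator: 0.92 + 0.772 = 1.692. Denominator: 1 + (0.92)(0.772) = 1.71024.
u = 1.692/1.71024 = 0.98933, so the speed is 0.9893c.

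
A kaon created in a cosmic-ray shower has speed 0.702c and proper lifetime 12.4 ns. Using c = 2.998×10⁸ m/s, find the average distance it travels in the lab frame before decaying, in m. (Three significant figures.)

3.66 m

With β = 0.702, γ = 1/√(1 − 0.702²) = 1/√0.507196 = 1.4041.
Lab-frame lifetime: Δt = γτ = 1.4041 × 12.4 ns = 17.411 ns.
Distance: d = vΔt = 0.702 × 2.998×10⁸ m/s × 1.7411×10^-8 s = 3.66 m.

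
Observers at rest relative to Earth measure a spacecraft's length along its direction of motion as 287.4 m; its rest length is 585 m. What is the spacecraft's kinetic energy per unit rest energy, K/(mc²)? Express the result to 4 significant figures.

γ = L₀/L = 585/287.4 = 2.03549.
K/(mc²) = γ − 1 = 2.03549 − 1 = 1.035.

1.035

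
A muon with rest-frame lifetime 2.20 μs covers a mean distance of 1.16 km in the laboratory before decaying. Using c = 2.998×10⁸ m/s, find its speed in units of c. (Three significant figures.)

Let x = d/(cτ) = 1160 m / (2.998×10⁸ m/s × 2.200×10^-6 s) = 1.7587. Since d = βγcτ, x = βγ = β/√(1−β²).
Solving: β² = x²/(1+x²) = 3.09303/4.09303 = 0.755682, so β = 0.869.

0.869c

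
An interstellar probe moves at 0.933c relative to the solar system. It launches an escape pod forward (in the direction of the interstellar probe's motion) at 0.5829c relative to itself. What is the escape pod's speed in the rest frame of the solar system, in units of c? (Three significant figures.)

Relativistic velocity addition: u = (u' + v)/(1 + u'v/c²), with u' = 0.5829c and v = 0.933c.
Numerator: 0.5829 + 0.933 = 1.5159. Denominator: 1 + (0.5829)(0.933) = 1.5438457.
u = 1.5159/1.5438457 = 0.9819, so the speed is 0.982c.

0.982c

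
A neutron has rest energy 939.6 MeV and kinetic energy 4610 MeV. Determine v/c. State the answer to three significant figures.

0.986

γ = 1 + K/(mc²) = 1 + 4610/939.6 = 5.9063.
β = √(1 − 1/γ²) = √(1 − 0.0286661) = √0.9713339 = 0.986.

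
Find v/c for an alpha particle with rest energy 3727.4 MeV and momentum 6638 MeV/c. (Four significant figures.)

0.8719

pc/(mc²) = 6638/3727.4 = 1.7809 = βγ = β/√(1−β²).
So β² = x²/(1 + x²) with x = 1.7809: x² = 3.1716, β² = 3.1716/4.1716 = 0.760284, β = 0.8719.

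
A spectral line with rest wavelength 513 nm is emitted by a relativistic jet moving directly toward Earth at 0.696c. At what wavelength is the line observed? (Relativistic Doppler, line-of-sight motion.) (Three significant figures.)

217 nm

Relativistic Doppler for wavelength: λ_obs = λ_src · √((1−β)/(1+β)).
With β = 0.696: factor = √(0.304/1.696) = 0.42337.
λ_obs = 513 × 0.42337 = 217 nm.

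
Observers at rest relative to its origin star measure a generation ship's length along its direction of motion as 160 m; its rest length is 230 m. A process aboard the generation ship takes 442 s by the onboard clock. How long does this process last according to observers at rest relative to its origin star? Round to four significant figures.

635.4 s

Length contraction gives γ = L₀/L = 230/160 = 1.4375.
Δt = γΔτ = 1.4375 × 442 = 635.4 s.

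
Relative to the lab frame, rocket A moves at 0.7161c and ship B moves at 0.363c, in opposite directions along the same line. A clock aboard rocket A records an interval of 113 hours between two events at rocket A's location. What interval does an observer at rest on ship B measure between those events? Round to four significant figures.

218.9 hours

The velocity of rocket A relative to ship B is (0.7161 + 0.363)c / (1 + 0.7161×0.363) = 0.85647c; relative speed 0.85647c.
At |u| = 0.85647c, γ = (1 − 0.733541)^(−1/2) = 1.9372.
The clock on rocket A records proper time, so ship B measures Δt = γΔτ = 1.9372 × 113 = 218.9 hours.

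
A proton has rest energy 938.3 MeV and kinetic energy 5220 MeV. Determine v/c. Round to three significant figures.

γ = 1 + K/(mc²) = 1 + 5220/938.3 = 6.5633.
β = √(1 − 1/γ²) = √(1 − 0.0232143) = √0.9767857 = 0.988.

0.988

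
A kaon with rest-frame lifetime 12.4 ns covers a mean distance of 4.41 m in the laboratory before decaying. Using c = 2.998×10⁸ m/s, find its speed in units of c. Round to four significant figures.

0.7646c

Let x = d/(cτ) = 4.410 m / (2.998×10⁸ m/s × 1.240×10^-8 s) = 1.1863. Since d = βγcτ, x = βγ = β/√(1−β²).
Solving: β² = x²/(1+x²) = 1.40731/2.40731 = 0.584599, so β = 0.7646.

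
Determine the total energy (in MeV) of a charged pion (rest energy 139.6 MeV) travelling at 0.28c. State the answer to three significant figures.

145 MeV

Lorentz factor: γ = (1 − 0.0784)^(−1/2) = 1.0417.
Total energy: E = γmc² = 1.0417 × 139.6 MeV = 145 MeV.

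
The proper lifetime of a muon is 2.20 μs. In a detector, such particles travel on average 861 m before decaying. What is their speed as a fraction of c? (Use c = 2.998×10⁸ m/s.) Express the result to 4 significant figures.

Lab distance = (lab lifetime)·v = γτ·βc, so βγ = d/(cτ) = 861.0/(2.998×10⁸ × 2.200×10^-6) = 1.3054.
With βγ = 1.3054: γ² = 1 + (βγ)² = 2.70407, and β = (βγ)/γ = 1.3054/1.64441 = 0.7938.

0.7938c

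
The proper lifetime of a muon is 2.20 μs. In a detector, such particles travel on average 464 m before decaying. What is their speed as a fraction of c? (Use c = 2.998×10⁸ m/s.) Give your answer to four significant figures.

d = βγcτ ⇒ βγ = d/(cτ) = 464.0 m / (659.56 m) = 0.7035.
β = (βγ)/√(1+(βγ)²) = 0.7035/√1.494912 = 0.5754.

0.5754c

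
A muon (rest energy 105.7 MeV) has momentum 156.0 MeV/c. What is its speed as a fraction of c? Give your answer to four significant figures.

pc/(mc²) = 156.0/105.7 = 1.4759 = βγ = β/√(1−β²).
So β² = x²/(1 + x²) with x = 1.4759: x² = 2.17828, β² = 2.17828/3.17828 = 0.685364, β = 0.8279.

0.8279c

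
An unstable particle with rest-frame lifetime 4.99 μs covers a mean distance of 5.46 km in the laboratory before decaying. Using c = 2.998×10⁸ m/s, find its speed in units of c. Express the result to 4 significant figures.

Lab distance = (lab lifetime)·v = γτ·βc, so βγ = d/(cτ) = 5460/(2.998×10⁸ × 4.990×10^-6) = 3.6497.
With βγ = 3.6497: γ² = 1 + (βγ)² = 14.3203, and β = (βγ)/γ = 3.6497/3.78422 = 0.9645.

0.9645c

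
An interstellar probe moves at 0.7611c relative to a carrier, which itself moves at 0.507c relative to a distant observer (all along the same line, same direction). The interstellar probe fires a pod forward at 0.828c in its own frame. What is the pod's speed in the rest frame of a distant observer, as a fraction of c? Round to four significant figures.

0.9917c

First combine the pod and interstellar probe (S''→S'): u₁ = (0.828 + 0.7611)/(1 + 0.828×0.7611) = 1.5891/1.6301908 = 0.97479.
Then combine with the carrier (S'→S): u = (0.97479 + 0.507)/(1 + 0.97479×0.507) = 1.48179/1.49421853 = 0.99168.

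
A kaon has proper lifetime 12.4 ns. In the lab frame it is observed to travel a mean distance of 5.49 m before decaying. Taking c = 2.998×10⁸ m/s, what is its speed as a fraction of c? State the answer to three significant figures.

d = βγcτ ⇒ βγ = d/(cτ) = 5.490 m / (3.71752 m) = 1.4768.
β = (βγ)/√(1+(βγ)²) = 1.4768/√3.18094 = 0.828.

0.828c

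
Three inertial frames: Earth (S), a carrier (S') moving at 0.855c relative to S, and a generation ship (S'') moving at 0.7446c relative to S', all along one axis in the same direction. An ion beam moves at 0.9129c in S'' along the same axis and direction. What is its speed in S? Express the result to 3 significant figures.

0.999c

Compose velocities in two stages. Stage 1 (into S'): u₁ = (0.9129+0.7446)/(1+0.9129×0.7446) = 0.98676.
Stage 2 (into S): u = (0.98676+0.855)/(1+0.98676×0.855) = 0.99896, so the speed is 0.999c.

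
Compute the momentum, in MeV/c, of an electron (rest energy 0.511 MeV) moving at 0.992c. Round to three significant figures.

β² = 0.984064, so γ = 1/√0.015936 = 7.9216.
Momentum: p = γβ·mc = 7.9216 × 0.992 × 0.511 MeV/c = 4.02 MeV/c.

4.02 MeV/c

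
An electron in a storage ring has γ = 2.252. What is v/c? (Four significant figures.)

β = √(1 − 1/γ²) = √(1 − 1/5.071504) = √0.80282 = 0.8960.

0.8960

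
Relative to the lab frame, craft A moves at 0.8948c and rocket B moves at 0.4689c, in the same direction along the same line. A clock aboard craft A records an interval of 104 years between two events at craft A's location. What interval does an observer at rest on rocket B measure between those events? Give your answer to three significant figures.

153 years

The velocity of craft A relative to rocket B is (0.8948 − 0.4689)c / (1 − 0.8948×0.4689) = 0.73377c; relative speed 0.73377c.
At |u| = 0.73377c, γ = (1 − 0.538418)^(−1/2) = 1.4719.
Craft A's interval is proper; time dilation gives Δt_B = γΔτ = 1.4719 × 104 years = 153 years.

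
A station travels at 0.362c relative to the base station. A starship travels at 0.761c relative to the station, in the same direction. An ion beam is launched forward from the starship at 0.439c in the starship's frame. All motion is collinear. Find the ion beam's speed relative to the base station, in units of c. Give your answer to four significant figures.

Apply u = (u'+v)/(1+u'v) twice. Ion beam in the station frame: (0.439+0.761)/(1+0.439·0.761) = 1.2/1.334079 = 0.8995c.
That velocity, transformed to the rest frame of the base station: (0.8995+0.362)/(1+0.8995·0.362) = 1.2615/1.325619 = 0.95163c.

0.9516c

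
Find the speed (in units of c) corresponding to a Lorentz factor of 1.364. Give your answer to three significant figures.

0.680c

β = √(1 − 1/γ²) = √(1 − 1/1.860496) = √0.462509 = 0.680.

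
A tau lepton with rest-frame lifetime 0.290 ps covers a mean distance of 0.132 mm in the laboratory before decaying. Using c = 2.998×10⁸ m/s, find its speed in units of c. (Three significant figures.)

0.835c

d = βγcτ ⇒ βγ = d/(cτ) = 1.320×10^-4 m / (8.6942×10^-5 m) = 1.5183.
β = (βγ)/√(1+(βγ)²) = 1.5183/√3.30523 = 0.835.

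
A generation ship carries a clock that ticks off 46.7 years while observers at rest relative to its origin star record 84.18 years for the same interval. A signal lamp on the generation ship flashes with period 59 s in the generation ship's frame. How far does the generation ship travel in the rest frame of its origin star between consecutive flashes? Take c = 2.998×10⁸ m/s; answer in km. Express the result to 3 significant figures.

From Δt = γΔτ: γ = 84.18/46.7 = 1.80257.
β = √(1 − 1/γ²) = 0.83201. Lab-frame period = γτ = 1.80257×59 s = 106.35 s. Distance = βc × γτ = 0.83201 × 2.998×10⁸ m/s × 106.35 s = 2.6528×10^10 m = 2.65×10^7 km.

2.65×10^7 km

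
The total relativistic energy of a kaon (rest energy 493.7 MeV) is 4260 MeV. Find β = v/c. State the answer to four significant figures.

γ = E/(mc²) = 4260/493.7 = 8.6287.
β = √(1 − 1/γ²) = √(1 − 0.013431) = √0.986569 = 0.9933.

0.9933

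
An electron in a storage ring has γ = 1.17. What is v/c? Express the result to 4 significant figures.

β = √(1 − 1/γ²) = √(1 − 1/1.3689) = √0.269486 = 0.5191.

0.5191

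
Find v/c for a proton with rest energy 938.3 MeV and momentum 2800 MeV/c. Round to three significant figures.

0.948

βγ = pc/(mc²) = 2800/938.3 = 2.9841.
Since γ² = 1 + (βγ)² = 9.90485, γ = √9.90485 = 3.1472, and β = (βγ)/γ = 2.9841/3.1472 = 0.948.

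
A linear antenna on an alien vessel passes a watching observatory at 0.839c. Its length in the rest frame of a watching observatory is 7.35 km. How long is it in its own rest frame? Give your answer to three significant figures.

13.5 km

With β = 0.839, γ = 1/√(1 − 0.839²) = 1/√0.296079 = 1.8378.
Proper length: L₀ = γ·L = 1.8378 × 7.35 = 13.5 km.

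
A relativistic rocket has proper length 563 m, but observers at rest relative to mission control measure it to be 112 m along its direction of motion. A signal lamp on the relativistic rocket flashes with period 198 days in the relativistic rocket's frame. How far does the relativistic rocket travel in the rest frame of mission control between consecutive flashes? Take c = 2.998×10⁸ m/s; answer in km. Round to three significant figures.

From L = L₀/γ: γ = 563/112 = 5.02679.
β = √(1 − 1/γ²) = 0.98001. Lab-frame period = γτ = 5.02679×198 days = 995.3 days. Distance = βc × γτ = 0.98001 × 2.998×10⁸ m/s × 85993920 s = 2.5266×10^16 m = 2.53×10^13 km.

2.53×10^13 km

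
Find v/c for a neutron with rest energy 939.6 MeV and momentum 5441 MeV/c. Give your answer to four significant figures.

0.9854

βγ = pc/(mc²) = 5441/939.6 = 5.7908.
Since γ² = 1 + (βγ)² = 34.5334, γ = √34.5334 = 5.87651, and β = (βγ)/γ = 5.7908/5.87651 = 0.9854.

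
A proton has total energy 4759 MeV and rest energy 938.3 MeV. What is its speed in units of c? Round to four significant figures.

0.9804c

γ = E/(mc²) = 4759/938.3 = 5.0719.
β = √(1 − 1/γ²) = √(1 − 0.0388739) = √0.9611261 = 0.9804.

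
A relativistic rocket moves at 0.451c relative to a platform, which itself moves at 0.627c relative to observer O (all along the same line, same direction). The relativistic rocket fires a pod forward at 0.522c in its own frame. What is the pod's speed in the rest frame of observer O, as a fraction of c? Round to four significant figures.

Compose velocities in two stages. Stage 1 (into S'): u₁ = (0.522+0.451)/(1+0.522×0.451) = 0.78759.
Stage 2 (into S): u = (0.78759+0.627)/(1+0.78759×0.627) = 0.94696, so the speed is 0.9470c.

0.9470c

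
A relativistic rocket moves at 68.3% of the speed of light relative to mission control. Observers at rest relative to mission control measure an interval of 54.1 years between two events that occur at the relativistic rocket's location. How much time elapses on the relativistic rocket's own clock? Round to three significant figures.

γ = 1/√(1 − β²) = 1/√(1 − 0.466489) = 1/√0.533511 = 1/0.730418 = 1.3691.
The relativistic rocket's clock runs slow as seen from mission control, so Δτ = Δt/γ = 54.1/1.3691 = 39.5 years.

39.5 years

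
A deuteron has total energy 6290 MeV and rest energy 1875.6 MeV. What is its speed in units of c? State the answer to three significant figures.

Total energy E = γmc² gives γ = 6290/1875.6 = 3.3536.
Hence β = √(1 − 1/γ²) = √(1 − 0.0889155) = √0.9110845 = 0.955.

0.955c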